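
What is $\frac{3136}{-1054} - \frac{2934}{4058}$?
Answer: $- \frac{3954581}{1069283} \approx -3.6983$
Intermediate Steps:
$\frac{3136}{-1054} - \frac{2934}{4058} = 3136 \left(- \frac{1}{1054}\right) - \frac{1467}{2029} = - \frac{1568}{527} - \frac{1467}{2029} = - \frac{3954581}{1069283}$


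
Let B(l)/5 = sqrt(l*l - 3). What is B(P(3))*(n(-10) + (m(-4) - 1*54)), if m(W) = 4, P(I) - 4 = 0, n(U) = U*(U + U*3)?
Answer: 1750*sqrt(13) ≈ 6309.7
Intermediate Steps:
n(U) = 4*U**2 (n(U) = U*(U + 3*U) = U*(4*U) = 4*U**2)
P(I) = 4 (P(I) = 4 + 0 = 4)
B(l) = 5*sqrt(-3 + l**2) (B(l) = 5*sqrt(l*l - 3) = 5*sqrt(l**2 - 3) = 5*sqrt(-3 + l**2))
B(P(3))*(n(-10) + (m(-4) - 1*54)) = (5*sqrt(-3 + 4**2))*(4*(-10)**2 + (4 - 1*54)) = (5*sqrt(-3 + 16))*(4*100 + (4 - 54)) = (5*sqrt(13))*(400 - 50) = (5*sqrt(13))*350 = 1750*sqrt(13)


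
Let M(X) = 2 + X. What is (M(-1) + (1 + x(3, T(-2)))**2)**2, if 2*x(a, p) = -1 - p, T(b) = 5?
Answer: 25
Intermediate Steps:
x(a, p) = -1/2 - p/2 (x(a, p) = (-1 - p)/2 = -1/2 - p/2)
(M(-1) + (1 + x(3, T(-2)))**2)**2 = ((2 - 1) + (1 + (-1/2 - 1/2*5))**2)**2 = (1 + (1 + (-1/2 - 5/2))**2)**2 = (1 + (1 - 3)**2)**2 = (1 + (-2)**2)**2 = (1 + 4)**2 = 5**2 = 25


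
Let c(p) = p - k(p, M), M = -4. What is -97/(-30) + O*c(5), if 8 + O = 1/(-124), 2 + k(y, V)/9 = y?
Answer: 83426/465 ≈ 179.41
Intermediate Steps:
k(y, V) = -18 + 9*y
c(p) = 18 - 8*p (c(p) = p - (-18 + 9*p) = p + (18 - 9*p) = 18 - 8*p)
O = -993/124 (O = -8 + 1/(-124) = -8 - 1/124 = -993/124 ≈ -8.0081)
-97/(-30) + O*c(5) = -97/(-30) - 993*(18 - 8*5)/124 = -97*(-1/30) - 993*(18 - 40)/124 = 97/30 - 993/124*(-22) = 97/30 + 10923/62 = 83426/465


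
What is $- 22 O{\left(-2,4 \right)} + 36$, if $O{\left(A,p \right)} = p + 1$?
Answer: $-74$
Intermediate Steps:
$O{\left(A,p \right)} = 1 + p$
$- 22 O{\left(-2,4 \right)} + 36 = - 22 \left(1 + 4\right) + 36 = \left(-22\right) 5 + 36 = -110 + 36 = -74$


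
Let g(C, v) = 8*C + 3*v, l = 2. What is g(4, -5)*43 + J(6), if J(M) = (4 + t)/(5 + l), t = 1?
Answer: 5122/7 ≈ 731.71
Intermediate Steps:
J(M) = 5/7 (J(M) = (4 + 1)/(5 + 2) = 5/7)
g(C, v) = 3*v + 8*C
g(4, -5)*43 + J(6) = (3*(-5) + 8*4)*43 + 5/7 = (-15 + 32)*43 + 5/7 = 17*43 + 5/7 = 731 + 5/7 = 5122/7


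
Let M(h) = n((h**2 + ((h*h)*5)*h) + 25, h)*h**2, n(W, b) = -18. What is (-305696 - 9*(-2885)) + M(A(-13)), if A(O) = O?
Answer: -282773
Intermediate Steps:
M(h) = -18*h**2
(-305696 - 9*(-2885)) + M(A(-13)) = (-305696 - 9*(-2885)) - 18*(-13)**2 = (-305696 + 25965) - 18*169 = -279731 - 3042 = -282773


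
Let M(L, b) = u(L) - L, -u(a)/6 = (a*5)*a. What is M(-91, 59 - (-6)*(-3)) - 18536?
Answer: -266875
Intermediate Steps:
u(a) = -30*a**2 (u(a) = -6*a*5*a = -6*5*a*a = -30*a**2)
M(L, b) = -L - 30*L**2 (M(L, b) = -30*L**2 - L = -L - 30*L**2)
M(-91, 59 - (-6)*(-3)) - 18536 = -91*(-1 - 30*(-91)) - 18536 = -91*(-1 + 2730) - 18536 = -91*2729 - 18536 = -248339 - 18536 = -266875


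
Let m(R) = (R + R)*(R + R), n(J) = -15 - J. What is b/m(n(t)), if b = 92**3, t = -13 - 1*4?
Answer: 48668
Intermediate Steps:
t = -17 (t = -13 - 4 = -17)
b = 778688
m(R) = 4*R**2 (m(R) = (2*R)*(2*R) = 4*R**2)
b/m(n(t)) = 778688/((4*(-15 - 1*(-17))**2)) = 778688/((4*(-15 + 17)**2)) = 778688/((4*2**2)) = 778688/((4*4)) = 778688/16 = 778688*(1/16) = 48668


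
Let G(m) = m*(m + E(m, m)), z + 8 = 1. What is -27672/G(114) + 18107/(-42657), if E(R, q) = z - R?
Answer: 194325853/5673381 ≈ 34.252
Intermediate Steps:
z = -7 (z = -8 + 1 = -7)
E(R, q) = -7 - R
G(m) = -7*m (G(m) = m*(m + (-7 - m)) = m*(-7) = -7*m)
-27672/G(114) + 18107/(-42657) = -27672/((-7*114)) + 18107/(-42657) = -27672/(-798) + 18107*(-1/42657) = -27672*(-1/798) - 18107/42657 = 4612/133 - 18107/42657 = 194325853/5673381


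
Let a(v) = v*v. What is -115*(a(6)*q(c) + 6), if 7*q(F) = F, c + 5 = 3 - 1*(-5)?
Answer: -17250/7 ≈ -2464.3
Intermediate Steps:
a(v) = v²
c = 3 (c = -5 + (3 - 1*(-5)) = -5 + (3 + 5) = -5 + 8 = 3)
q(F) = F/7
-115*(a(6)*q(c) + 6) = -115*(6²*((⅐)*3) + 6) = -115*(36*(3/7) + 6) = -115*(108/7 + 6) = -115*150/7 = -17250/7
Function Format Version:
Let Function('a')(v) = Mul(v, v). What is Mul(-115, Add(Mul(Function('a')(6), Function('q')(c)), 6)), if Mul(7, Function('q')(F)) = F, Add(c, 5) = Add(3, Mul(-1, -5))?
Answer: Rational(-17250, 7) ≈ -2464.3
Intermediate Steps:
Function('a')(v) = Pow(v, 2)
c = 3 (c = Add(-5, Add(3, Mul(-1, -5))) = Add(-5, Add(3, 5)) = Add(-5, 8) = 3)
Function('q')(F) = Mul(Rational(1, 7), F)
Mul(-115, Add(Mul(Function('a')(6), Function('q')(c)), 6)) = Mul(-115, Add(Mul(Pow(6, 2), Mul(Rational(1, 7), 3)), 6)) = Mul(-115, Add(Mul(36, Rational(3, 7)), 6)) = Mul(-115, Add(Rational(108, 7), 6)) = Mul(-115, Rational(150, 7)) = Rational(-17250, 7)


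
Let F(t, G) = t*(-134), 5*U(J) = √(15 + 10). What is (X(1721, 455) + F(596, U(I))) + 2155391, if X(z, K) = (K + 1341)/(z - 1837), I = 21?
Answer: 60189834/29 ≈ 2.0755e+6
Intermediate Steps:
X(z, K) = (1341 + K)/(-1837 + z)
U(J) = 1 (U(J) = √(15 + 10)/5 = √25/5 = (⅕)*5 = 1)
F(t, G) = -134*t
(X(1721, 455) + F(596, U(I))) + 2155391 = ((1341 + 455)/(-1837 + 1721) - 134*596) + 2155391 = (1796/(-116) - 79864) + 2155391 = (-1/116*1796 - 79864) + 2155391 = (-449/29 - 79864) + 2155391 = -2316505/29 + 2155391 = 60189834/29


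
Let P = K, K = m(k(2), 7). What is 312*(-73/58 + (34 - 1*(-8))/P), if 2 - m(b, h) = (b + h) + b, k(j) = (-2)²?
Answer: -40620/29 ≈ -1400.7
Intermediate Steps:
k(j) = 4
m(b, h) = 2 - h - 2*b (m(b, h) = 2 - ((b + h) + b) = 2 - (h + 2*b) = 2 + (-h - 2*b) = 2 - h - 2*b)
K = -13 (K = 2 - 1*7 - 2*4 = 2 - 7 - 8 = -13)
P = -13
312*(-73/58 + (34 - 1*(-8))/P) = 312*(-73/58 + (34 - 1*(-8))/(-13)) = 312*(-73*1/58 + (34 + 8)*(-1/13)) = 312*(-73/58 + 42*(-1/13)) = 312*(-73/58 - 42/13) = 312*(-3385/754) = -40620/29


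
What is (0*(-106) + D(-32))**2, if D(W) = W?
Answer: 1024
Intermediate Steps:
(0*(-106) + D(-32))**2 = (0*(-106) - 32)**2 = (0 - 32)**2 = (-32)**2 = 1024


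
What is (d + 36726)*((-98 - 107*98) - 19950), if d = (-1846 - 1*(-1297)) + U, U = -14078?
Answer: -674770866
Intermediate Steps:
d = -14627 (d = (-1846 - 1*(-1297)) - 14078 = (-1846 + 1297) - 14078 = -549 - 14078 = -14627)
(d + 36726)*((-98 - 107*98) - 19950) = (-14627 + 36726)*((-98 - 107*98) - 19950) = 22099*((-98 - 10486) - 19950) = 22099*(-10584 - 19950) = 22099*(-30534) = -674770866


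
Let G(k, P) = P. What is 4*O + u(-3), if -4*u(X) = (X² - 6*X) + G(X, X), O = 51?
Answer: 198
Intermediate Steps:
u(X) = -X²/4 + 5*X/4 (u(X) = -((X² - 6*X) + X)/4 = -(X² - 5*X)/4 = -X²/4 + 5*X/4)
4*O + u(-3) = 4*51 + (¼)*(-3)*(5 - 1*(-3)) = 204 + (¼)*(-3)*(5 + 3) = 204 + (¼)*(-3)*8 = 204 - 6 = 198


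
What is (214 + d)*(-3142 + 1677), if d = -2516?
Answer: 3372430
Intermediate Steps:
(214 + d)*(-3142 + 1677) = (214 - 2516)*(-3142 + 1677) = -2302*(-1465) = 3372430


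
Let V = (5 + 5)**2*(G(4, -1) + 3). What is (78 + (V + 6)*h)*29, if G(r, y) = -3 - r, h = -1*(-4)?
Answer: -43442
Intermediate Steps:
h = 4
V = -400 (V = (5 + 5)**2*((-3 - 1*4) + 3) = 10**2*((-3 - 4) + 3) = 100*(-7 + 3) = 100*(-4) = -400)
(78 + (V + 6)*h)*29 = (78 + (-400 + 6)*4)*29 = (78 - 394*4)*29 = (78 - 1576)*29 = -1498*29 = -43442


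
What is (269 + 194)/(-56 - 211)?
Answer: -463/267 ≈ -1.7341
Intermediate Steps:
(269 + 194)/(-56 - 211) = 463/(-267) = 463*(-1/267) = -463/267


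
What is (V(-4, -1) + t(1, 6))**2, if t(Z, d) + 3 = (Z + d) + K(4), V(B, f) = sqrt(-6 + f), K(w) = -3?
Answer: (1 + I*sqrt(7))**2 ≈ -6.0 + 5.2915*I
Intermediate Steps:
t(Z, d) = -6 + Z + d (t(Z, d) = -3 + ((Z + d) - 3) = -3 + (-3 + Z + d) = -6 + Z + d)
(V(-4, -1) + t(1, 6))**2 = (sqrt(-6 - 1) + (-6 + 1 + 6))**2 = (sqrt(-7) + 1)**2 = (I*sqrt(7) + 1)**2 = (1 + I*sqrt(7))**2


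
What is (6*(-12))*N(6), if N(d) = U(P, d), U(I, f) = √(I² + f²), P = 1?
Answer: -72*√37 ≈ -437.96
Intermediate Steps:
N(d) = √(1 + d²) (N(d) = √(1² + d²) = √(1 + d²))
(6*(-12))*N(6) = (6*(-12))*√(1 + 6²) = -72*√(1 + 36) = -72*√37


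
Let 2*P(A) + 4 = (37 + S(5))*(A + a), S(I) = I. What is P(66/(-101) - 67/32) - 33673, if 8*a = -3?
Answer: -109049511/3232 ≈ -33741.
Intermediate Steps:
a = -3/8 (a = (1/8)*(-3) = -3/8 ≈ -0.37500)
P(A) = -79/8 + 21*A (P(A) = -2 + ((37 + 5)*(A - 3/8))/2 = -2 + (42*(-3/8 + A))/2 = -2 + (-63/4 + 42*A)/2 = -2 + (-63/8 + 21*A) = -79/8 + 21*A)
P(66/(-101) - 67/32) - 33673 = (-79/8 + 21*(66/(-101) - 67/32)) - 33673 = (-79/8 + 21*(66*(-1/101) - 67*1/32)) - 33673 = (-79/8 + 21*(-66/101 - 67/32)) - 33673 = (-79/8 + 21*(-8879/3232)) - 33673 = (-79/8 - 186459/3232) - 33673 = -218375/3232 - 33673 = -109049511/3232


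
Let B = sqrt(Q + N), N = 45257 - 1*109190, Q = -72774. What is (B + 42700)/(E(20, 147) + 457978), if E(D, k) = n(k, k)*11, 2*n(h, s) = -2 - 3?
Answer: 12200/130843 + 2*I*sqrt(136707)/915901 ≈ 0.093242 + 0.00080738*I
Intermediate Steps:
n(h, s) = -5/2 (n(h, s) = (-2 - 3)/2 = (1/2)*(-5) = -5/2)
E(D, k) = -55/2 (E(D, k) = -5/2*11 = -55/2)
N = -63933 (N = 45257 - 109190 = -63933)
B = I*sqrt(136707) (B = sqrt(-72774 - 63933) = sqrt(-136707) = I*sqrt(136707) ≈ 369.74*I)
(B + 42700)/(E(20, 147) + 457978) = (I*sqrt(136707) + 42700)/(-55/2 + 457978) = (42700 + I*sqrt(136707))/(915901/2) = (42700 + I*sqrt(136707))*(2/915901) = 12200/130843 + 2*I*sqrt(136707)/915901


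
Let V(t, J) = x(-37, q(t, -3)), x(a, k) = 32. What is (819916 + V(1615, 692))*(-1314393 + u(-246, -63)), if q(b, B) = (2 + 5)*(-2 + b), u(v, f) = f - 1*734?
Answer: -1078387410120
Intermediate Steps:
u(v, f) = -734 + f (u(v, f) = f - 734 = -734 + f)
q(b, B) = -14 + 7*b (q(b, B) = 7*(-2 + b) = -14 + 7*b)
V(t, J) = 32
(819916 + V(1615, 692))*(-1314393 + u(-246, -63)) = (819916 + 32)*(-1314393 + (-734 - 63)) = 819948*(-1314393 - 797) = 819948*(-1315190) = -1078387410120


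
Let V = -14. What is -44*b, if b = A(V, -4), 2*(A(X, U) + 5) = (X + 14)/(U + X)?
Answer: 220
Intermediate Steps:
A(X, U) = -5 + (14 + X)/(2*(U + X)) (A(X, U) = -5 + ((X + 14)/(U + X))/2 = -5 + ((14 + X)/(U + X))/2 = -5 + (14 + X)/(2*(U + X)))
b = -5 (b = (7 - 5*(-4) - 9/2*(-14))/(-4 - 14) = (7 + 20 + 63)/(-18) = -1/18*90 = -5)
-44*b = -44*(-5) = 220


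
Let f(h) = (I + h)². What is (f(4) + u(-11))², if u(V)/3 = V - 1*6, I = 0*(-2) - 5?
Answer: 2500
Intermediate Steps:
I = -5 (I = 0 - 5 = -5)
f(h) = (-5 + h)²
u(V) = -18 + 3*V (u(V) = 3*(V - 1*6) = 3*(V - 6) = 3*(-6 + V) = -18 + 3*V)
(f(4) + u(-11))² = ((-5 + 4)² + (-18 + 3*(-11)))² = ((-1)² + (-18 - 33))² = (1 - 51)² = (-50)² = 2500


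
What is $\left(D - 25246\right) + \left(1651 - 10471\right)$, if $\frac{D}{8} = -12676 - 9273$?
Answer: $-209658$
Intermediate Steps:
$D = -175592$ ($D = 8 \left(-12676 - 9273\right) = 8 \left(-21949\right) = -175592$)
$\left(D - 25246\right) + \left(1651 - 10471\right) = \left(-175592 - 25246\right) + \left(1651 - 10471\right) = -200838 - 8820 = -209658$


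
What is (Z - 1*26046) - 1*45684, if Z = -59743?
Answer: -131473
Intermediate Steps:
(Z - 1*26046) - 1*45684 = (-59743 - 1*26046) - 1*45684 = (-59743 - 26046) - 45684 = -85789 - 45684 = -131473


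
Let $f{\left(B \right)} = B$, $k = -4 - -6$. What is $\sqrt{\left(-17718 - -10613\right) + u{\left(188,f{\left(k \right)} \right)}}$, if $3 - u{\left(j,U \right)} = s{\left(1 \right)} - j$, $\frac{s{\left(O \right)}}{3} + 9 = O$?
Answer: $i \sqrt{6890} \approx 83.006 i$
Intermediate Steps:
$k = 2$ ($k = -4 + 6 = 2$)
$s{\left(O \right)} = -27 + 3 O$
$u{\left(j,U \right)} = 27 + j$ ($u{\left(j,U \right)} = 3 - \left(\left(-27 + 3 \cdot 1\right) - j\right) = 3 - \left(\left(-27 + 3\right) - j\right) = 3 - \left(-24 - j\right) = 3 + \left(24 + j\right) = 27 + j$)
$\sqrt{\left(-17718 - -10613\right) + u{\left(188,f{\left(k \right)} \right)}} = \sqrt{\left(-17718 - -10613\right) + \left(27 + 188\right)} = \sqrt{\left(-17718 + 10613\right) + 215} = \sqrt{-7105 + 215} = \sqrt{-6890} = i \sqrt{6890}$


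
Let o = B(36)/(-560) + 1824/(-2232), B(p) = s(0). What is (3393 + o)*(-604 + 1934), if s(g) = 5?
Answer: 3356623885/744 ≈ 4.5116e+6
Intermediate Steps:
B(p) = 5
o = -8605/10416 (o = 5/(-560) + 1824/(-2232) = 5*(-1/560) + 1824*(-1/2232) = -1/112 - 76/93 = -8605/10416 ≈ -0.82613)
(3393 + o)*(-604 + 1934) = (3393 - 8605/10416)*(-604 + 1934) = (35332883/10416)*1330 = 3356623885/744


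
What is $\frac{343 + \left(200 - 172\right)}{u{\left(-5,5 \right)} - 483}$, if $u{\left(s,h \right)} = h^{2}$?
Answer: $- \frac{371}{458} \approx -0.81004$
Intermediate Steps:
$\frac{343 + \left(200 - 172\right)}{u{\left(-5,5 \right)} - 483} = \frac{343 + \left(200 - 172\right)}{5^{2} - 483} = \frac{343 + 28}{25 - 483} = \frac{371}{-458} = 371 \left(- \frac{1}{458}\right) = - \frac{371}{458}$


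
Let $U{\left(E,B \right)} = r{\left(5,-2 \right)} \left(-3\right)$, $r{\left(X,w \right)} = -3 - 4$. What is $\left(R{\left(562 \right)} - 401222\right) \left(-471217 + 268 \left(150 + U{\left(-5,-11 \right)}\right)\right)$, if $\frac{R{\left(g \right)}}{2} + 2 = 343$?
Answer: $170385310060$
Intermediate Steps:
$R{\left(g \right)} = 682$ ($R{\left(g \right)} = -4 + 2 \cdot 343 = -4 + 686 = 682$)
$r{\left(X,w \right)} = -7$
$U{\left(E,B \right)} = 21$ ($U{\left(E,B \right)} = \left(-7\right) \left(-3\right) = 21$)
$\left(R{\left(562 \right)} - 401222\right) \left(-471217 + 268 \left(150 + U{\left(-5,-11 \right)}\right)\right) = \left(682 - 401222\right) \left(-471217 + 268 \left(150 + 21\right)\right) = - 400540 \left(-471217 + 268 \cdot 171\right) = - 400540 \left(-471217 + 45828\right) = \left(-400540\right) \left(-425389\right) = 170385310060$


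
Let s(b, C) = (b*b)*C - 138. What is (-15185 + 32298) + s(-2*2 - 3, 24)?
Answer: 18151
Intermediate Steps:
s(b, C) = -138 + C*b**2 (s(b, C) = b**2*C - 138 = C*b**2 - 138 = -138 + C*b**2)
(-15185 + 32298) + s(-2*2 - 3, 24) = (-15185 + 32298) + (-138 + 24*(-2*2 - 3)**2) = 17113 + (-138 + 24*(-4 - 3)**2) = 17113 + (-138 + 24*(-7)**2) = 17113 + (-138 + 24*49) = 17113 + (-138 + 1176) = 17113 + 1038 = 18151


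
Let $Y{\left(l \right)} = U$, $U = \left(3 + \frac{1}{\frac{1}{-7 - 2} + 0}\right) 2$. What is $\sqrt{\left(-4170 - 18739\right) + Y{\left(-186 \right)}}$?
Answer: $i \sqrt{22921} \approx 151.4 i$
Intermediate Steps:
$U = -12$ ($U = \left(3 + \frac{1}{\frac{1}{-9} + 0}\right) 2 = \left(3 + \frac{1}{- \frac{1}{9} + 0}\right) 2 = \left(3 + \frac{1}{- \frac{1}{9}}\right) 2 = \left(3 - 9\right) 2 = \left(-6\right) 2 = -12$)
$Y{\left(l \right)} = -12$
$\sqrt{\left(-4170 - 18739\right) + Y{\left(-186 \right)}} = \sqrt{\left(-4170 - 18739\right) - 12} = \sqrt{-22909 - 12} = \sqrt{-22921} = i \sqrt{22921}$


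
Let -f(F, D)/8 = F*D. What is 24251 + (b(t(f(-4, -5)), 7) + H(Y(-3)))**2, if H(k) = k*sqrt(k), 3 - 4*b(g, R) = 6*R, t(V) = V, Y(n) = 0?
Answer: 389537/16 ≈ 24346.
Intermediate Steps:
f(F, D) = -8*D*F (f(F, D) = -8*F*D = -8*D*F)
b(g, R) = 3/4 - 3*R/2
H(k) = k**(3/2)
24251 + (b(t(f(-4, -5)), 7) + H(Y(-3)))**2 = 24251 + ((3/4 - 3/2*7) + 0**(3/2))**2 = 24251 + ((3/4 - 21/2) + 0)**2 = 24251 + (-39/4 + 0)**2 = 24251 + (-39/4)**2 = 24251 + 1521/16 = 389537/16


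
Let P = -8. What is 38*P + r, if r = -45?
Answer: -349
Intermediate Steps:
38*P + r = 38*(-8) - 45 = -304 - 45 = -349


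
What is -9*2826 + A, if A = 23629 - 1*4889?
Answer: -6694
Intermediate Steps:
A = 18740 (A = 23629 - 4889 = 18740)
-9*2826 + A = -9*2826 + 18740 = -25434 + 18740 = -6694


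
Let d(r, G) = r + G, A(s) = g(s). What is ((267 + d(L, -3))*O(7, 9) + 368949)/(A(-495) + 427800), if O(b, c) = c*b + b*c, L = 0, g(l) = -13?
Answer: 402213/427787 ≈ 0.94022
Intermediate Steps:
A(s) = -13
d(r, G) = G + r
O(b, c) = 2*b*c (O(b, c) = b*c + b*c = 2*b*c)
((267 + d(L, -3))*O(7, 9) + 368949)/(A(-495) + 427800) = ((267 + (-3 + 0))*(2*7*9) + 368949)/(-13 + 427800) = ((267 - 3)*126 + 368949)/427787 = (264*126 + 368949)*(1/427787) = (33264 + 368949)*(1/427787) = 402213*(1/427787) = 402213/427787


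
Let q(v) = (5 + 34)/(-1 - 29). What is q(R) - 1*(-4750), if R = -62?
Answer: 47487/10 ≈ 4748.7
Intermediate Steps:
q(v) = -13/10 (q(v) = 39/(-30) = 39*(-1/30) = -13/10)
q(R) - 1*(-4750) = -13/10 - 1*(-4750) = -13/10 + 4750 = 47487/10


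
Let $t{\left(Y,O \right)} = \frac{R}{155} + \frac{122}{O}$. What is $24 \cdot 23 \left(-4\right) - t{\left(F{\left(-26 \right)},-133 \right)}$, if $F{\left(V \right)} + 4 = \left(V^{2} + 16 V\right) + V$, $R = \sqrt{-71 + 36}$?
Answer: $- \frac{293542}{133} - \frac{i \sqrt{35}}{155} \approx -2207.1 - 0.038168 i$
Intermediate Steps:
$R = i \sqrt{35}$ ($R = \sqrt{-35} = i \sqrt{35} \approx 5.9161 i$)
$F{\left(V \right)} = -4 + V^{2} + 17 V$ ($F{\left(V \right)} = -4 + \left(\left(V^{2} + 16 V\right) + V\right) = -4 + \left(V^{2} + 17 V\right) = -4 + V^{2} + 17 V$)
$t{\left(Y,O \right)} = \frac{122}{O} + \frac{i \sqrt{35}}{155}$ ($t{\left(Y,O \right)} = \frac{i \sqrt{35}}{155} + \frac{122}{O} = \frac{122}{O} + \frac{i \sqrt{35}}{155}$)
$24 \cdot 23 \left(-4\right) - t{\left(F{\left(-26 \right)},-133 \right)} = 24 \cdot 23 \left(-4\right) - \left(\frac{122}{-133} + \frac{i \sqrt{35}}{155}\right) = 552 \left(-4\right) - \left(122 \left(- \frac{1}{133}\right) + \frac{i \sqrt{35}}{155}\right) = -2208 - \left(- \frac{122}{133} + \frac{i \sqrt{35}}{155}\right) = -2208 + \left(\frac{122}{133} - \frac{i \sqrt{35}}{155}\right) = - \frac{293542}{133} - \frac{i \sqrt{35}}{155}$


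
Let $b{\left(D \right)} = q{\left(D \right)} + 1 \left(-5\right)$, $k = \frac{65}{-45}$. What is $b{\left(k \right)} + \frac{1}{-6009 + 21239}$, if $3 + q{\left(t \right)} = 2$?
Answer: $- \frac{91379}{15230} \approx -5.9999$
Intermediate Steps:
$q{\left(t \right)} = -1$ ($q{\left(t \right)} = -3 + 2 = -1$)
$k = - \frac{13}{9}$ ($k = 65 \left(- \frac{1}{45}\right) = - \frac{13}{9} \approx -1.4444$)
$b{\left(D \right)} = -6$ ($b{\left(D \right)} = -1 + 1 \left(-5\right) = -1 - 5 = -6$)
$b{\left(k \right)} + \frac{1}{-6009 + 21239} = -6 + \frac{1}{-6009 + 21239} = -6 + \frac{1}{15230} = - \frac{91379}{15230}$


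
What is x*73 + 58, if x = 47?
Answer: 3489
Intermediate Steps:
x*73 + 58 = 47*73 + 58 = 3431 + 58 = 3489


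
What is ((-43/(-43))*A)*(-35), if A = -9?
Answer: 315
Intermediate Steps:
((-43/(-43))*A)*(-35) = (-43/(-43)*(-9))*(-35) = (-43*(-1/43)*(-9))*(-35) = (1*(-9))*(-35) = -9*(-35) = 315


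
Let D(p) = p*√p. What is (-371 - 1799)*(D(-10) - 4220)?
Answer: 9157400 + 21700*I*√10 ≈ 9.1574e+6 + 68621.0*I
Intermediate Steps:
D(p) = p^(3/2)
(-371 - 1799)*(D(-10) - 4220) = (-371 - 1799)*((-10)^(3/2) - 4220) = -2170*(-10*I*√10 - 4220) = -2170*(-4220 - 10*I*√10) = 9157400 + 21700*I*√10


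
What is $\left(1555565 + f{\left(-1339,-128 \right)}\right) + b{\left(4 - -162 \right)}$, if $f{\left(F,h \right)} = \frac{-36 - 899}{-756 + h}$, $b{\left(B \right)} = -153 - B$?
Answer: $\frac{80872847}{52} \approx 1.5552 \cdot 10^{6}$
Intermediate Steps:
$f{\left(F,h \right)} = - \frac{935}{-756 + h}$
$\left(1555565 + f{\left(-1339,-128 \right)}\right) + b{\left(4 - -162 \right)} = \left(1555565 - \frac{935}{-756 - 128}\right) - \left(157 + 162\right) = \left(1555565 - \frac{935}{-884}\right) - 319 = \left(1555565 - - \frac{55}{52}\right) - 319 = \left(1555565 + \frac{55}{52}\right) - 319 = \frac{80889435}{52} - 319 = \frac{80872847}{52}$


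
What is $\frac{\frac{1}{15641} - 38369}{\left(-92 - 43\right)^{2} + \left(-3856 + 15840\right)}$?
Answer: $- \frac{600129528}{472498969} \approx -1.2701$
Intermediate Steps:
$\frac{\frac{1}{15641} - 38369}{\left(-92 - 43\right)^{2} + \left(-3856 + 15840\right)} = \frac{\frac{1}{15641} - 38369}{\left(-135\right)^{2} + 11984} = - \frac{600129528}{15641 \left(18225 + 11984\right)} = - \frac{600129528}{15641 \cdot 30209} = \left(- \frac{600129528}{15641}\right) \frac{1}{30209} = - \frac{600129528}{472498969}$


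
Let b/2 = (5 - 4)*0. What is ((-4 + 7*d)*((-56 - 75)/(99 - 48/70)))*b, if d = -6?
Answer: 0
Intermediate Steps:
b = 0 (b = 2*((5 - 4)*0) = 2*(1*0) = 2*0 = 0)
((-4 + 7*d)*((-56 - 75)/(99 - 48/70)))*b = ((-4 + 7*(-6))*((-56 - 75)/(99 - 48/70)))*0 = ((-4 - 42)*(-131/(99 - 48*1/70)))*0 = -(-6026)/(99 - 24/35)*0 = -(-6026)/3441/35*0 = -(-6026)*35/3441*0 = -46*(-4585/3441)*0 = (210910/3441)*0 = 0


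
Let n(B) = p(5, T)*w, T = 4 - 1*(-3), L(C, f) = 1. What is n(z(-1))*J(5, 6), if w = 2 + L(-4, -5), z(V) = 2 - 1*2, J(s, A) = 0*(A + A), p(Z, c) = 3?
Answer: 0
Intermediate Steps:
T = 7 (T = 4 + 3 = 7)
J(s, A) = 0 (J(s, A) = 0*(2*A) = 0)
z(V) = 0 (z(V) = 2 - 2 = 0)
w = 3 (w = 2 + 1 = 3)
n(B) = 9 (n(B) = 3*3 = 9)
n(z(-1))*J(5, 6) = 9*0 = 0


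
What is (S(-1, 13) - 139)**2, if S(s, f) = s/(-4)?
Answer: 308025/16 ≈ 19252.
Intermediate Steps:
S(s, f) = -s/4 (S(s, f) = s*(-1/4) = -s/4)
(S(-1, 13) - 139)**2 = (-1/4*(-1) - 139)**2 = (1/4 - 139)**2 = (-555/4)**2 = 308025/16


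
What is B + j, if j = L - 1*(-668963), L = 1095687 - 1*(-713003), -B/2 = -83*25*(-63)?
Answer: 2216203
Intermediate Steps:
B = -261450 (B = -2*(-83*25)*(-63) = -(-4150)*(-63) = -2*130725 = -261450)
L = 1808690 (L = 1095687 + 713003 = 1808690)
j = 2477653 (j = 1808690 - 1*(-668963) = 1808690 + 668963 = 2477653)
B + j = -261450 + 2477653 = 2216203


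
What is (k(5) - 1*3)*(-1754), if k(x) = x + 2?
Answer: -7016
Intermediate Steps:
k(x) = 2 + x
(k(5) - 1*3)*(-1754) = ((2 + 5) - 1*3)*(-1754) = (7 - 3)*(-1754) = 4*(-1754) = -7016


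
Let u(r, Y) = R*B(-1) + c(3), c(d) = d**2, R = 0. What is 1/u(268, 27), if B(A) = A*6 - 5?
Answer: 1/9 ≈ 0.11111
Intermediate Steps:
B(A) = -5 + 6*A (B(A) = 6*A - 5 = -5 + 6*A)
u(r, Y) = 9 (u(r, Y) = 0*(-5 + 6*(-1)) + 3**2 = 0*(-5 - 6) + 9 = 0*(-11) + 9 = 0 + 9 = 9)
1/u(268, 27) = 1/9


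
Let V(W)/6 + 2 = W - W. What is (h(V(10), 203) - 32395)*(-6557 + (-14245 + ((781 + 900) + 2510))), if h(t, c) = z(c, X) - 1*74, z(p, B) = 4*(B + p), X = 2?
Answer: 525721539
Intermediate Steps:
z(p, B) = 4*B + 4*p
V(W) = -12 (V(W) = -12 + 6*(W - W) = -12 + 6*0 = -12 + 0 = -12)
h(t, c) = -66 + 4*c (h(t, c) = (4*2 + 4*c) - 1*74 = (8 + 4*c) - 74 = -66 + 4*c)
(h(V(10), 203) - 32395)*(-6557 + (-14245 + ((781 + 900) + 2510))) = ((-66 + 4*203) - 32395)*(-6557 + (-14245 + ((781 + 900) + 2510))) = ((-66 + 812) - 32395)*(-6557 + (-14245 + (1681 + 2510))) = (746 - 32395)*(-6557 + (-14245 + 4191)) = -31649*(-6557 - 10054) = -31649*(-16611) = 525721539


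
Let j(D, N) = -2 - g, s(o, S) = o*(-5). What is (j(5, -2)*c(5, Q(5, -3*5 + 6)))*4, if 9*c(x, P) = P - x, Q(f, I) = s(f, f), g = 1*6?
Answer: 320/3 ≈ 106.67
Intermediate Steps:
s(o, S) = -5*o
g = 6
Q(f, I) = -5*f
j(D, N) = -8 (j(D, N) = -2 - 1*6 = -2 - 6 = -8)
c(x, P) = -x/9 + P/9 (c(x, P) = (P - x)/9 = -x/9 + P/9)
(j(5, -2)*c(5, Q(5, -3*5 + 6)))*4 = -8*(-1/9*5 + (-5*5)/9)*4 = -8*(-5/9 + (1/9)*(-25))*4 = -8*(-5/9 - 25/9)*4 = -8*(-10/3)*4 = (80/3)*4 = 320/3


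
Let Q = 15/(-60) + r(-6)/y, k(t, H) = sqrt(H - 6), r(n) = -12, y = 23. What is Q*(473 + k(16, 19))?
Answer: -33583/92 - 71*sqrt(13)/92 ≈ -367.81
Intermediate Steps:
k(t, H) = sqrt(-6 + H)
Q = -71/92 (Q = 15/(-60) - 12/23 = 15*(-1/60) - 12*1/23 = -1/4 - 12/23 = -71/92 ≈ -0.77174)
Q*(473 + k(16, 19)) = -71*(473 + sqrt(-6 + 19))/92 = -71*(473 + sqrt(13))/92 = -33583/92 - 71*sqrt(13)/92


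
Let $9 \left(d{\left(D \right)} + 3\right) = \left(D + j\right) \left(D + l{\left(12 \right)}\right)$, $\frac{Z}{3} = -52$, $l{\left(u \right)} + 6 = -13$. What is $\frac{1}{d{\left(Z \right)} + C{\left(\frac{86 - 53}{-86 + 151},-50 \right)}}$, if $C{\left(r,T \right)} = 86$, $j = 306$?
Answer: $- \frac{3}{8501} \approx -0.0003529$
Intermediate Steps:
$l{\left(u \right)} = -19$ ($l{\left(u \right)} = -6 - 13 = -19$)
$Z = -156$ ($Z = 3 \left(-52\right) = -156$)
$d{\left(D \right)} = -3 + \frac{\left(-19 + D\right) \left(306 + D\right)}{9}$ ($d{\left(D \right)} = -3 + \frac{\left(D + 306\right) \left(D - 19\right)}{9} = -3 + \frac{\left(306 + D\right) \left(-19 + D\right)}{9} = -3 + \frac{\left(-19 + D\right) \left(306 + D\right)}{9}$)
$\frac{1}{d{\left(Z \right)} + C{\left(\frac{86 - 53}{-86 + 151},-50 \right)}} = \frac{1}{\left(-649 + \frac{\left(-156\right)^{2}}{9} + \frac{287}{9} \left(-156\right)\right) + 86} = \frac{1}{\left(-649 + \frac{1}{9} \cdot 24336 - \frac{14924}{3}\right) + 86} = \frac{1}{\left(-649 + 2704 - \frac{14924}{3}\right) + 86} = \frac{1}{- \frac{8759}{3} + 86} = \frac{1}{- \frac{8501}{3}} = - \frac{3}{8501}$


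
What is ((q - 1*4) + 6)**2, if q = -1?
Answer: 1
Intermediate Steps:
((q - 1*4) + 6)**2 = ((-1 - 1*4) + 6)**2 = ((-1 - 4) + 6)**2 = (-5 + 6)**2 = 1**2 = 1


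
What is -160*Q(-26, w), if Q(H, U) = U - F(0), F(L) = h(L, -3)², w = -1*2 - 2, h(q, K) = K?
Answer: 2080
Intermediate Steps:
w = -4 (w = -2 - 2 = -4)
F(L) = 9 (F(L) = (-3)² = 9)
Q(H, U) = -9 + U (Q(H, U) = U - 1*9 = U - 9 = -9 + U)
-160*Q(-26, w) = -160*(-9 - 4) = -160*(-13) = 2080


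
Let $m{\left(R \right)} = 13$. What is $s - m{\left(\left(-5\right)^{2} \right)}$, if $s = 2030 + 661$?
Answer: $2678$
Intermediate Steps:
$s = 2691$
$s - m{\left(\left(-5\right)^{2} \right)} = 2691 - 13 = 2678$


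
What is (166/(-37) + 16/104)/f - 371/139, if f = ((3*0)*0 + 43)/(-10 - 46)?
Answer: 8548463/2874937 ≈ 2.9734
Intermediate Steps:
f = -43/56 (f = (0*0 + 43)/(-56) = (0 + 43)*(-1/56) = 43*(-1/56) = -43/56 ≈ -0.76786)
(166/(-37) + 16/104)/f - 371/139 = (166/(-37) + 16/104)/(-43/56) - 371/139 = (166*(-1/37) + 16*(1/104))*(-56/43) - 371*1/139 = (-166/37 + 2/13)*(-56/43) - 371/139 = -2084/481*(-56/43) - 371/139 = 116704/20683 - 371/139 = 8548463/2874937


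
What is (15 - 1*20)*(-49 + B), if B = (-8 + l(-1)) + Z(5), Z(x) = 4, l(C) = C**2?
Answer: 260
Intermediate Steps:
B = -3 (B = (-8 + (-1)**2) + 4 = (-8 + 1) + 4 = -7 + 4 = -3)
(15 - 1*20)*(-49 + B) = (15 - 1*20)*(-49 - 3) = (15 - 20)*(-52) = -5*(-52) = 260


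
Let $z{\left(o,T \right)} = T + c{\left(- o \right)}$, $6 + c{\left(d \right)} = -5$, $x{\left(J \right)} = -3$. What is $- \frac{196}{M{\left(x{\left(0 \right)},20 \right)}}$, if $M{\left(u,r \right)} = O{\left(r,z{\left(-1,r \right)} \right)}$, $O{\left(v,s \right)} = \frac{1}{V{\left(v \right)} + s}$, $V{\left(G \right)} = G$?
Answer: $-5684$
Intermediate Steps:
$c{\left(d \right)} = -11$ ($c{\left(d \right)} = -6 - 5 = -11$)
$z{\left(o,T \right)} = -11 + T$ ($z{\left(o,T \right)} = T - 11 = -11 + T$)
$O{\left(v,s \right)} = \frac{1}{s + v}$ ($O{\left(v,s \right)} = \frac{1}{v + s} = \frac{1}{s + v}$)
$M{\left(u,r \right)} = \frac{1}{-11 + 2 r}$ ($M{\left(u,r \right)} = \frac{1}{\left(-11 + r\right) + r} = \frac{1}{-11 + 2 r}$)
$- \frac{196}{M{\left(x{\left(0 \right)},20 \right)}} = - \frac{196}{\frac{1}{-11 + 2 \cdot 20}} = - \frac{196}{\frac{1}{-11 + 40}} = - \frac{196}{\frac{1}{29}} = - 196 \frac{1}{\frac{1}{29}} = \left(-196\right) 29 = -5684$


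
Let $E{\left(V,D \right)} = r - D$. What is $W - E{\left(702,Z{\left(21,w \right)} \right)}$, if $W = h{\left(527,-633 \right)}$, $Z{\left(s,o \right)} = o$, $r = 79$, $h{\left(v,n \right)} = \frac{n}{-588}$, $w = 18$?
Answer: $- \frac{11745}{196} \approx -59.923$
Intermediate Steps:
$h{\left(v,n \right)} = - \frac{n}{588}$ ($h{\left(v,n \right)} = n \left(- \frac{1}{588}\right) = - \frac{n}{588}$)
$W = \frac{211}{196}$ ($W = \left(- \frac{1}{588}\right) \left(-633\right) = \frac{211}{196} \approx 1.0765$)
$E{\left(V,D \right)} = 79 - D$
$W - E{\left(702,Z{\left(21,w \right)} \right)} = \frac{211}{196} - \left(79 - 18\right) = \frac{211}{196} - 61 = - \frac{11745}{196}$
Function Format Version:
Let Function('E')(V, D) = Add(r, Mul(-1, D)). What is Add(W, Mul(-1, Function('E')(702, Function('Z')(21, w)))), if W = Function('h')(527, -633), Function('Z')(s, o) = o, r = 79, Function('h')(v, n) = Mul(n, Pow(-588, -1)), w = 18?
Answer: Rational(-11745, 196) ≈ -59.923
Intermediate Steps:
Function('h')(v, n) = Mul(Rational(-1, 588), n) (Function('h')(v, n) = Mul(n, Rational(-1, 588)) = Mul(Rational(-1, 588), n))
W = Rational(211, 196) (W = Mul(Rational(-1, 588), -633) = Rational(211, 196) ≈ 1.0765)
Function('E')(V, D) = Add(79, Mul(-1, D))
Add(W, Mul(-1, Function('E')(702, Function('Z')(21, w)))) = Add(Rational(211, 196), Mul(-1, Add(79, Mul(-1, 18)))) = Add(Rational(211, 196), Mul(-1, Add(79, -18))) = Add(Rational(211, 196), Mul(-1, 61)) = Add(Rational(211, 196), -61) = Rational(-11745, 196)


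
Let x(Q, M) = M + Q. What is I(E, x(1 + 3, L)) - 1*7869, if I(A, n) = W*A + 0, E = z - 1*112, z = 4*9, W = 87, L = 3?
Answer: -14481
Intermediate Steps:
z = 36
E = -76 (E = 36 - 1*112 = 36 - 112 = -76)
I(A, n) = 87*A (I(A, n) = 87*A + 0 = 87*A)
I(E, x(1 + 3, L)) - 1*7869 = 87*(-76) - 1*7869 = -6612 - 7869 = -14481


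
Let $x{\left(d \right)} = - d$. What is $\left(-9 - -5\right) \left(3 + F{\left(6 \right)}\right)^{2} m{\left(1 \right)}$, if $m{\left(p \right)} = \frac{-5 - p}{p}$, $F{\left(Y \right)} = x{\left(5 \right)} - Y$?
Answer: $1536$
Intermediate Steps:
$F{\left(Y \right)} = -5 - Y$ ($F{\left(Y \right)} = \left(-1\right) 5 - Y = -5 - Y$)
$m{\left(p \right)} = \frac{-5 - p}{p}$
$\left(-9 - -5\right) \left(3 + F{\left(6 \right)}\right)^{2} m{\left(1 \right)} = \left(-9 - -5\right) \left(3 - 11\right)^{2} \frac{-5 - 1}{1} = \left(-9 + 5\right) \left(3 - 11\right)^{2} \cdot 1 \left(-5 - 1\right) = - 4 \left(3 - 11\right)^{2} \cdot 1 \left(-6\right) = - 4 \left(-8\right)^{2} \left(-6\right) = \left(-4\right) 64 \left(-6\right) = \left(-256\right) \left(-6\right) = 1536$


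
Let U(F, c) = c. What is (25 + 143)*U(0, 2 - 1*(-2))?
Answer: 672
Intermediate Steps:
(25 + 143)*U(0, 2 - 1*(-2)) = (25 + 143)*(2 - 1*(-2)) = 168*(2 + 2) = 168*4 = 672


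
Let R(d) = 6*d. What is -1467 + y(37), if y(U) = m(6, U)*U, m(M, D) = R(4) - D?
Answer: -1948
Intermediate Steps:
m(M, D) = 24 - D (m(M, D) = 6*4 - D = 24 - D)
y(U) = U*(24 - U) (y(U) = (24 - U)*U = U*(24 - U))
-1467 + y(37) = -1467 + 37*(24 - 1*37) = -1467 + 37*(24 - 37) = -1467 + 37*(-13) = -1467 - 481 = -1948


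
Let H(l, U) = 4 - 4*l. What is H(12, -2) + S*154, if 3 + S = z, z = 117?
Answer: 17512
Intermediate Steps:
S = 114 (S = -3 + 117 = 114)
H(12, -2) + S*154 = (4 - 4*12) + 114*154 = (4 - 48) + 17556 = -44 + 17556 = 17512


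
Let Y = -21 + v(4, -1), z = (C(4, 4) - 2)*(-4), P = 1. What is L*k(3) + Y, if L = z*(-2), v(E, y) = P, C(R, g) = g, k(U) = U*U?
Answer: 124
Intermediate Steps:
k(U) = U**2
v(E, y) = 1
z = -8 (z = (4 - 2)*(-4) = 2*(-4) = -8)
Y = -20 (Y = -21 + 1 = -20)
L = 16 (L = -8*(-2) = 16)
L*k(3) + Y = 16*3**2 - 20 = 16*9 - 20 = 144 - 20 = 124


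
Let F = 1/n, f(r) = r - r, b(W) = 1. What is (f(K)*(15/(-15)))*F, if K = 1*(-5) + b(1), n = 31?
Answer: 0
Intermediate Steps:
K = -4 (K = 1*(-5) + 1 = -5 + 1 = -4)
f(r) = 0
F = 1/31 ≈ 0.032258
(f(K)*(15/(-15)))*F = (0*(15/(-15)))*(1/31) = (0*(15*(-1/15)))*(1/31) = (0*(-1))*(1/31) = 0*(1/31) = 0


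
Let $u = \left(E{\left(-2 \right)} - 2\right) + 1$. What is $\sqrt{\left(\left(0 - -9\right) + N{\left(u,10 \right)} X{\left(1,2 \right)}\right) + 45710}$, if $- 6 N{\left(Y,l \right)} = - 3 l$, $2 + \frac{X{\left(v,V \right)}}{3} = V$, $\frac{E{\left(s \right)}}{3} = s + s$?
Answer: $\sqrt{45719} \approx 213.82$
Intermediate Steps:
$E{\left(s \right)} = 6 s$ ($E{\left(s \right)} = 3 \left(s + s\right) = 3 \cdot 2 s = 6 s$)
$X{\left(v,V \right)} = -6 + 3 V$
$u = -13$ ($u = \left(6 \left(-2\right) - 2\right) + 1 = \left(-12 - 2\right) + 1 = -14 + 1 = -13$)
$N{\left(Y,l \right)} = \frac{l}{2}$ ($N{\left(Y,l \right)} = - \frac{\left(-3\right) l}{6} = \frac{l}{2}$)
$\sqrt{\left(\left(0 - -9\right) + N{\left(u,10 \right)} X{\left(1,2 \right)}\right) + 45710} = \sqrt{\left(\left(0 - -9\right) + \frac{1}{2} \cdot 10 \left(-6 + 3 \cdot 2\right)\right) + 45710} = \sqrt{\left(\left(0 + 9\right) + 5 \left(-6 + 6\right)\right) + 45710} = \sqrt{\left(9 + 5 \cdot 0\right) + 45710} = \sqrt{\left(9 + 0\right) + 45710} = \sqrt{9 + 45710} = \sqrt{45719}$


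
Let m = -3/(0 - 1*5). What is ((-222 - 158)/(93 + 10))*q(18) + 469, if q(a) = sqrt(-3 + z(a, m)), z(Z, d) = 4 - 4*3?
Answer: 469 - 380*I*sqrt(11)/103 ≈ 469.0 - 12.236*I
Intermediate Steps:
m = 3/5 (m = -3/(0 - 5) = -3/(-5) = -3*(-1/5) = 3/5 ≈ 0.60000)
z(Z, d) = -8 (z(Z, d) = 4 - 12 = -8)
q(a) = I*sqrt(11) (q(a) = sqrt(-3 - 8) = sqrt(-11) = I*sqrt(11))
((-222 - 158)/(93 + 10))*q(18) + 469 = ((-222 - 158)/(93 + 10))*(I*sqrt(11)) + 469 = (-380/103)*(I*sqrt(11)) + 469 = (-380*1/103)*(I*sqrt(11)) + 469 = -380*I*sqrt(11)/103 + 469 = 469 - 380*I*sqrt(11)/103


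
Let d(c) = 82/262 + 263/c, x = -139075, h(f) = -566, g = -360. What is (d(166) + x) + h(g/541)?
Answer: -3036591927/21746 ≈ -1.3964e+5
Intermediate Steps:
d(c) = 41/131 + 263/c (d(c) = 82*(1/262) + 263/c = 41/131 + 263/c)
(d(166) + x) + h(g/541) = ((41/131 + 263/166) - 139075) - 566 = (41259/21746 - 139075) - 566 = -3024283691/21746 - 566 = -3036591927/21746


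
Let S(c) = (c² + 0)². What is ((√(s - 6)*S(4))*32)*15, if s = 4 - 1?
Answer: 122880*I*√3 ≈ 2.1283e+5*I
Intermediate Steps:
s = 3
S(c) = c⁴ (S(c) = (c²)² = c⁴)
((√(s - 6)*S(4))*32)*15 = ((√(3 - 6)*4⁴)*32)*15 = ((√(-3)*256)*32)*15 = (((I*√3)*256)*32)*15 = ((256*I*√3)*32)*15 = (8192*I*√3)*15 = 122880*I*√3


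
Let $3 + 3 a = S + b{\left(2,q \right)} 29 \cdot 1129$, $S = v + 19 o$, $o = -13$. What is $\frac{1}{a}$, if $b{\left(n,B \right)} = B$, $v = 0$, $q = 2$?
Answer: $\frac{1}{21744} \approx 4.599 \cdot 10^{-5}$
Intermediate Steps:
$S = -247$ ($S = 0 + 19 \left(-13\right) = 0 - 247 = -247$)
$a = 21744$ ($a = -1 + \frac{-247 + 2 \cdot 29 \cdot 1129}{3} = -1 + \frac{-247 + 58 \cdot 1129}{3} = -1 + \frac{-247 + 65482}{3} = -1 + \frac{1}{3} \cdot 65235 = -1 + 21745 = 21744$)
$\frac{1}{a} = \frac{1}{21744}$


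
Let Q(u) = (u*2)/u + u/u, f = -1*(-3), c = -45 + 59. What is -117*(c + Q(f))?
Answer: -1989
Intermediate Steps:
c = 14
f = 3
Q(u) = 3 (Q(u) = (2*u)/u + 1 = 2 + 1 = 3)
-117*(c + Q(f)) = -117*(14 + 3) = -117*17 = -1989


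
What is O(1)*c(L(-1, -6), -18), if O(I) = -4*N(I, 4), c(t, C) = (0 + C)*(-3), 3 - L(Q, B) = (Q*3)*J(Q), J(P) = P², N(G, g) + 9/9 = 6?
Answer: -1080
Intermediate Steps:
N(G, g) = 5 (N(G, g) = -1 + 6 = 5)
L(Q, B) = 3 - 3*Q³ (L(Q, B) = 3 - Q*3*Q² = 3 - 3*Q*Q² = 3 - 3*Q³)
c(t, C) = -3*C (c(t, C) = C*(-3) = -3*C)
O(I) = -20 (O(I) = -4*5 = -20)
O(1)*c(L(-1, -6), -18) = -(-60)*(-18) = -20*54 = -1080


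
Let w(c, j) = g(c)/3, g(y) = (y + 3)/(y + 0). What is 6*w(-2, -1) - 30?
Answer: -31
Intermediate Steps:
g(y) = (3 + y)/y
w(c, j) = (3 + c)/(3*c) (w(c, j) = ((3 + c)/c)/3 = ((3 + c)/c)*(1/3) = (3 + c)/(3*c))
6*w(-2, -1) - 30 = 6*((1/3)*(3 - 2)/(-2)) - 30 = 6*((1/3)*(-1/2)*1) - 30 = 6*(-1/6) - 30 = -1 - 30 = -31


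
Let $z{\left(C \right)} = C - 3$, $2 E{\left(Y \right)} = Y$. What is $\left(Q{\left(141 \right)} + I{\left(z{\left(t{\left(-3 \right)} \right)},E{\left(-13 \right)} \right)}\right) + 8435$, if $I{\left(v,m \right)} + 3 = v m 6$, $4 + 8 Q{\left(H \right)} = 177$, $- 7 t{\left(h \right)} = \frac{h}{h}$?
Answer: $\frac{480267}{56} \approx 8576.2$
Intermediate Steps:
$E{\left(Y \right)} = \frac{Y}{2}$
$t{\left(h \right)} = - \frac{1}{7}$ ($t{\left(h \right)} = - \frac{h \frac{1}{h}}{7} = \left(- \frac{1}{7}\right) 1 = - \frac{1}{7}$)
$Q{\left(H \right)} = \frac{173}{8}$ ($Q{\left(H \right)} = - \frac{1}{2} + \frac{1}{8} \cdot 177 = - \frac{1}{2} + \frac{177}{8} = \frac{173}{8}$)
$z{\left(C \right)} = -3 + C$ ($z{\left(C \right)} = C - 3 = -3 + C$)
$I{\left(v,m \right)} = -3 + 6 m v$ ($I{\left(v,m \right)} = -3 + v m 6 = -3 + m v 6 = -3 + 6 m v$)
$\left(Q{\left(141 \right)} + I{\left(z{\left(t{\left(-3 \right)} \right)},E{\left(-13 \right)} \right)}\right) + 8435 = \left(\frac{173}{8} - \left(3 - 6 \cdot \frac{1}{2} \left(-13\right) \left(-3 - \frac{1}{7}\right)\right)\right) + 8435 = \left(\frac{173}{8} - \left(3 + 39 \left(- \frac{22}{7}\right)\right)\right) + 8435 = \left(\frac{173}{8} + \left(-3 + \frac{858}{7}\right)\right) + 8435 = \left(\frac{173}{8} + \frac{837}{7}\right) + 8435 = \frac{7907}{56} + 8435 = \frac{480267}{56}$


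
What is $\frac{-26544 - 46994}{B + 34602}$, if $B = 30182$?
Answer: $- \frac{36769}{32392} \approx -1.1351$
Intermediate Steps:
$\frac{-26544 - 46994}{B + 34602} = \frac{-26544 - 46994}{30182 + 34602} = - \frac{73538}{64784} = \left(-73538\right) \frac{1}{64784} = - \frac{36769}{32392}$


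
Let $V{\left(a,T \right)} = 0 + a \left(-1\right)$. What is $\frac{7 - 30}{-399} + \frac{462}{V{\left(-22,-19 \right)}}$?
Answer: $\frac{8402}{399} \approx 21.058$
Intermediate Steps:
$V{\left(a,T \right)} = - a$ ($V{\left(a,T \right)} = 0 - a = - a$)
$\frac{7 - 30}{-399} + \frac{462}{V{\left(-22,-19 \right)}} = \frac{7 - 30}{-399} + \frac{462}{\left(-1\right) \left(-22\right)} = \left(7 - 30\right) \left(- \frac{1}{399}\right) + \frac{462}{22} = \left(-23\right) \left(- \frac{1}{399}\right) + 462 \cdot \frac{1}{22} = \frac{23}{399} + 21 = \frac{8402}{399}$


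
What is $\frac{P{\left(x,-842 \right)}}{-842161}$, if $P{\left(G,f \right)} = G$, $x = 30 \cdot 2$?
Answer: $- \frac{60}{842161} \approx -7.1245 \cdot 10^{-5}$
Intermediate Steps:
$x = 60$
$\frac{P{\left(x,-842 \right)}}{-842161} = \frac{60}{-842161} = 60 \left(- \frac{1}{842161}\right) = - \frac{60}{842161}$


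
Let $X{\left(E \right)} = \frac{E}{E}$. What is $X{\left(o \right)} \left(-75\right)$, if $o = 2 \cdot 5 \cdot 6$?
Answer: $-75$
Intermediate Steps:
$o = 60$ ($o = 10 \cdot 6 = 60$)
$X{\left(E \right)} = 1$
$X{\left(o \right)} \left(-75\right) = 1 \left(-75\right) = -75$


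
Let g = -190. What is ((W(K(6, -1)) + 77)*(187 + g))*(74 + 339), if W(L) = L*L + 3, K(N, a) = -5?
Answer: -130095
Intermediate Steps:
W(L) = 3 + L² (W(L) = L² + 3 = 3 + L²)
((W(K(6, -1)) + 77)*(187 + g))*(74 + 339) = (((3 + (-5)²) + 77)*(187 - 190))*(74 + 339) = (((3 + 25) + 77)*(-3))*413 = ((28 + 77)*(-3))*413 = (105*(-3))*413 = -315*413 = -130095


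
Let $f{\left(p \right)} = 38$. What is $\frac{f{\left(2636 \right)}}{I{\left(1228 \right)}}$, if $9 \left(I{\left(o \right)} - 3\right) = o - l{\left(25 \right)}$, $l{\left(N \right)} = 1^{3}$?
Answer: $\frac{3}{11} \approx 0.27273$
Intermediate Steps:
$l{\left(N \right)} = 1$
$I{\left(o \right)} = \frac{26}{9} + \frac{o}{9}$ ($I{\left(o \right)} = 3 + \frac{o - 1}{9} = 3 + \frac{-1 + o}{9} = 3 + \left(- \frac{1}{9} + \frac{o}{9}\right) = \frac{26}{9} + \frac{o}{9}$)
$\frac{f{\left(2636 \right)}}{I{\left(1228 \right)}} = \frac{38}{\frac{26}{9} + \frac{1}{9} \cdot 1228} = \frac{38}{\frac{26}{9} + \frac{1228}{9}} = \frac{38}{\frac{418}{3}} = 38 \cdot \frac{3}{418} = \frac{3}{11}$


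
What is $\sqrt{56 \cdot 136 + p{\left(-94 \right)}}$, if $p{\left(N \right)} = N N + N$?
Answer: $\sqrt{16358} \approx 127.9$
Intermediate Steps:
$p{\left(N \right)} = N + N^{2}$ ($p{\left(N \right)} = N^{2} + N = N + N^{2}$)
$\sqrt{56 \cdot 136 + p{\left(-94 \right)}} = \sqrt{56 \cdot 136 - 94 \left(1 - 94\right)} = \sqrt{7616 - -8742} = \sqrt{7616 + 8742} = \sqrt{16358}$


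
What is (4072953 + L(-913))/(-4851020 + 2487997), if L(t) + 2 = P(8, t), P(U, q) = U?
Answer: -4072959/2363023 ≈ -1.7236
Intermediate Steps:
L(t) = 6 (L(t) = -2 + 8 = 6)
(4072953 + L(-913))/(-4851020 + 2487997) = (4072953 + 6)/(-4851020 + 2487997) = 4072959/(-2363023) = 4072959*(-1/2363023) = -4072959/2363023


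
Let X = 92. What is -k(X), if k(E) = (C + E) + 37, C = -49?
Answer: -80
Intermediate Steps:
k(E) = -12 + E (k(E) = (-49 + E) + 37 = -12 + E)
-k(X) = -(-12 + 92) = -1*80 = -80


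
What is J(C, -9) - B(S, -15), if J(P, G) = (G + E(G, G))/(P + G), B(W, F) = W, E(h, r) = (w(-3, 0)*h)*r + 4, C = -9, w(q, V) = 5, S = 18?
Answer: -362/9 ≈ -40.222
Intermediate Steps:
E(h, r) = 4 + 5*h*r (E(h, r) = (5*h)*r + 4 = 5*h*r + 4 = 4 + 5*h*r)
J(P, G) = (4 + G + 5*G**2)/(G + P) (J(P, G) = (G + (4 + 5*G*G))/(P + G) = (G + (4 + 5*G**2))/(G + P) = (4 + G + 5*G**2)/(G + P))
J(C, -9) - B(S, -15) = (4 - 9 + 5*(-9)**2)/(-9 - 9) - 1*18 = (4 - 9 + 5*81)/(-18) - 18 = -(4 - 9 + 405)/18 - 18 = -1/18*400 - 18 = -200/9 - 18 = -362/9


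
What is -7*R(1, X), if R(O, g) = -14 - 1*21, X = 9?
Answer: 245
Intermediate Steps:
R(O, g) = -35 (R(O, g) = -14 - 21 = -35)
-7*R(1, X) = -7*(-35) = 245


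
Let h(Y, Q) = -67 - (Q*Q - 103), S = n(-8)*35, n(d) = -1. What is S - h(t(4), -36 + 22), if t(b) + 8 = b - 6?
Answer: 125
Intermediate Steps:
t(b) = -14 + b (t(b) = -8 + (b - 6) = -8 + (-6 + b) = -14 + b)
S = -35 (S = -1*35 = -35)
h(Y, Q) = 36 - Q² (h(Y, Q) = -67 - (Q² - 103) = -67 - (-103 + Q²) = -67 + (103 - Q²) = 36 - Q²)
S - h(t(4), -36 + 22) = -35 - (36 - (-36 + 22)²) = -35 - (36 - 1*(-14)²) = -35 - (36 - 1*196) = -35 - (36 - 196) = -35 - 1*(-160) = -35 + 160 = 125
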